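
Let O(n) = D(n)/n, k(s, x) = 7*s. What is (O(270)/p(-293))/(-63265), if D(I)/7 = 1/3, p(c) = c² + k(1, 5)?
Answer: -7/4399660670400 ≈ -1.5910e-12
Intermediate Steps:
p(c) = 7 + c² (p(c) = c² + 7*1 = c² + 7 = 7 + c²)
D(I) = 7/3
O(n) = 7/(3*n)
(O(270)/p(-293))/(-63265) = (((7/3)/270)/(7 + (-293)²))/(-63265) = (((7/3)*(1/270))/(7 + 85849))*(-1/63265) = ((7/810)/85856)*(-1/63265) = ((7/810)*(1/85856))*(-1/63265) = (7/69543360)*(-1/63265) = -7/4399660670400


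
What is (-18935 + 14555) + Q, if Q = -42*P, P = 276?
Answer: -15972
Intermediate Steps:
Q = -11592 (Q = -42*276 = -11592)
(-18935 + 14555) + Q = (-18935 + 14555) - 11592 = -4380 - 11592 = -15972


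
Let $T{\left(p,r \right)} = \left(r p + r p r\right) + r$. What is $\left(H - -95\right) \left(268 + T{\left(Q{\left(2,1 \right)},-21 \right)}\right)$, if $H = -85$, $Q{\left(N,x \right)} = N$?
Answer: $10870$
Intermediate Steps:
$T{\left(p,r \right)} = r + p r + p r^{2}$ ($T{\left(p,r \right)} = \left(p r + p r r\right) + r = \left(p r + p r^{2}\right) + r = r + p r + p r^{2}$)
$\left(H - -95\right) \left(268 + T{\left(Q{\left(2,1 \right)},-21 \right)}\right) = \left(-85 - -95\right) \left(268 - 21 \left(1 + 2 + 2 \left(-21\right)\right)\right) = \left(-85 + 95\right) \left(268 - 21 \left(1 + 2 - 42\right)\right) = 10 \left(268 - -819\right) = 10 \left(268 + 819\right) = 10 \cdot 1087 = 10870$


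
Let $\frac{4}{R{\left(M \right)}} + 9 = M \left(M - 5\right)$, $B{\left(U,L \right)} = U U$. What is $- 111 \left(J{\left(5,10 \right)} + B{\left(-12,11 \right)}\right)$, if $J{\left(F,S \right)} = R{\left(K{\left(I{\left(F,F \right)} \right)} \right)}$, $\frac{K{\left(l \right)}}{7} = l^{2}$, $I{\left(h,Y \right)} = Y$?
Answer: $- \frac{475380588}{29741} \approx -15984.0$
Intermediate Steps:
$K{\left(l \right)} = 7 l^{2}$
$B{\left(U,L \right)} = U^{2}$
$R{\left(M \right)} = \frac{4}{-9 + M \left(-5 + M\right)}$ ($R{\left(M \right)} = \frac{4}{-9 + M \left(M - 5\right)} = \frac{4}{-9 + M \left(-5 + M\right)}$)
$J{\left(F,S \right)} = \frac{4}{-9 - 35 F^{2} + 49 F^{4}}$ ($J{\left(F,S \right)} = \frac{4}{-9 + \left(7 F^{2}\right)^{2} - 5 \cdot 7 F^{2}} = \frac{4}{-9 + 49 F^{4} - 35 F^{2}} = \frac{4}{-9 - 35 F^{2} + 49 F^{4}}$)
$- 111 \left(J{\left(5,10 \right)} + B{\left(-12,11 \right)}\right) = - 111 \left(\frac{4}{-9 - 35 \cdot 5^{2} + 49 \cdot 5^{4}} + \left(-12\right)^{2}\right) = - 111 \left(\frac{4}{-9 - 875 + 49 \cdot 625} + 144\right) = - 111 \left(\frac{4}{-9 - 875 + 30625} + 144\right) = - 111 \left(\frac{4}{29741} + 144\right) = \left(-111\right) \frac{4282708}{29741} = - \frac{475380588}{29741}$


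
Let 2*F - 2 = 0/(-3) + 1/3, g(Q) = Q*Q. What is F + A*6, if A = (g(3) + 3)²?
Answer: 5191/6 ≈ 865.17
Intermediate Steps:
g(Q) = Q²
F = 7/6 (F = 1 + (0/(-3) + 1/3)/2 = 1 + (0*(-⅓) + 1*(⅓))/2 = 1 + (0 + ⅓)/2 = 1 + (½)*(⅓) = 1 + ⅙ = 7/6 ≈ 1.1667)
A = 144 (A = (3² + 3)² = (9 + 3)² = 12² = 144)
F + A*6 = 7/6 + 144*6 = 7/6 + 864 = 5191/6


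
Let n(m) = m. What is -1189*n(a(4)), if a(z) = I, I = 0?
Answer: 0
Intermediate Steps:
a(z) = 0
-1189*n(a(4)) = -1189*0 = 0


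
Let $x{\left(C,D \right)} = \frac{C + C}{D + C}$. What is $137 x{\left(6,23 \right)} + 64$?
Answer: $\frac{3500}{29} \approx 120.69$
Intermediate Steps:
$x{\left(C,D \right)} = \frac{2 C}{C + D}$
$137 x{\left(6,23 \right)} + 64 = 137 \cdot 2 \cdot 6 \frac{1}{6 + 23} + 64 = 137 \cdot 2 \cdot 6 \cdot \frac{1}{29} + 64 = 137 \cdot \frac{12}{29} + 64 = \frac{1644}{29} + 64 = \frac{3500}{29}$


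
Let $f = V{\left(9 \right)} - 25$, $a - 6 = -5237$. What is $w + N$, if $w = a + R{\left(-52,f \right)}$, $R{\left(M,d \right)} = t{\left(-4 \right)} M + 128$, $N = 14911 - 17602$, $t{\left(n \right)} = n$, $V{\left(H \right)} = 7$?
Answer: $-7586$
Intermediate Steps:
$a = -5231$ ($a = 6 - 5237 = -5231$)
$f = -18$ ($f = 7 - 25 = -18$)
$N = -2691$ ($N = 14911 - 17602 = -2691$)
$R{\left(M,d \right)} = 128 - 4 M$ ($R{\left(M,d \right)} = - 4 M + 128 = 128 - 4 M$)
$w = -4895$ ($w = -5231 + \left(128 - -208\right) = -5231 + \left(128 + 208\right) = -5231 + 336 = -4895$)
$w + N = -4895 - 2691 = -7586$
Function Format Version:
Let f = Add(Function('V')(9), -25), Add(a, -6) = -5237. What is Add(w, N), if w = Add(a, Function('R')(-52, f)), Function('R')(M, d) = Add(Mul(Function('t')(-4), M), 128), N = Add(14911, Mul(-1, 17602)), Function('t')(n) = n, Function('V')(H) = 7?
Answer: -7586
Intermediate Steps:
a = -5231 (a = Add(6, -5237) = -5231)
f = -18 (f = Add(7, -25) = -18)
N = -2691 (N = Add(14911, -17602) = -2691)
Function('R')(M, d) = Add(128, Mul(-4, M)) (Function('R')(M, d) = Add(Mul(-4, M), 128) = Add(128, Mul(-4, M)))
w = -4895 (w = Add(-5231, Add(128, Mul(-4, -52))) = Add(-5231, Add(128, 208)) = Add(-5231, 336) = -4895)
Add(w, N) = Add(-4895, -2691) = -7586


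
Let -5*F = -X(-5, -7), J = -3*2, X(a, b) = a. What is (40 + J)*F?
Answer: -34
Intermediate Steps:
J = -6
F = -1 (F = -(-1)*(-5)/5 = -⅕*5 = -1)
(40 + J)*F = (40 - 6)*(-1) = 34*(-1) = -34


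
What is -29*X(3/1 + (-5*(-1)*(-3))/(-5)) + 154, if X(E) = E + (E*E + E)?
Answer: -1238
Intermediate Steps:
X(E) = E² + 2*E (X(E) = E + (E² + E) = E + (E + E²) = E² + 2*E)
-29*X(3/1 + (-5*(-1)*(-3))/(-5)) + 154 = -29*(3/1 + (-5*(-1)*(-3))/(-5))*(2 + (3/1 + (-5*(-1)*(-3))/(-5))) + 154 = -29*(3*1 + (5*(-3))*(-⅕))*(2 + (3*1 + (5*(-3))*(-⅕))) + 154 = -29*(3 - 15*(-⅕))*(2 + (3 - 15*(-⅕))) + 154 = -29*(3 + 3)*(2 + (3 + 3)) + 154 = -174*(2 + 6) + 154 = -174*8 + 154 = -29*48 + 154 = -1392 + 154 = -1238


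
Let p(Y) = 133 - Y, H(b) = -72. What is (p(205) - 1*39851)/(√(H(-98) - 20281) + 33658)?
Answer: -1343728334/1132881317 + 39923*I*√20353/1132881317 ≈ -1.1861 + 0.0050275*I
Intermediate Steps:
(p(205) - 1*39851)/(√(H(-98) - 20281) + 33658) = ((133 - 1*205) - 1*39851)/(√(-72 - 20281) + 33658) = ((133 - 205) - 39851)/(√(-20353) + 33658) = (-72 - 39851)/(I*√20353 + 33658) = -39923/(33658 + I*√20353)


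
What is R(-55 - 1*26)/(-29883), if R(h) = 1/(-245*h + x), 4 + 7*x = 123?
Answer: -1/593536146 ≈ -1.6848e-9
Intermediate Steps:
x = 17 (x = -4/7 + (⅐)*123 = -4/7 + 123/7 = 17)
R(h) = 1/(17 - 245*h) (R(h) = 1/(-245*h + 17) = 1/(17 - 245*h))
R(-55 - 1*26)/(-29883) = -1/(-17 + 245*(-55 - 1*26))/(-29883) = -1/(-17 + 245*(-55 - 26))*(-1/29883) = -1/(-17 + 245*(-81))*(-1/29883) = -1/(-17 - 19845)*(-1/29883) = -1/(-19862)*(-1/29883) = -1*(-1/19862)*(-1/29883) = (1/19862)*(-1/29883) = -1/593536146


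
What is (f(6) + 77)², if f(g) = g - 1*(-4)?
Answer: 7569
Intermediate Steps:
f(g) = 4 + g (f(g) = g + 4 = 4 + g)
(f(6) + 77)² = ((4 + 6) + 77)² = (10 + 77)² = 87² = 7569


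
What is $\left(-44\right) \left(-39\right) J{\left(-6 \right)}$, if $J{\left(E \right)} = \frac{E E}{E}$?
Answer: $-10296$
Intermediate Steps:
$J{\left(E \right)} = E$ ($J{\left(E \right)} = \frac{E^{2}}{E} = E$)
$\left(-44\right) \left(-39\right) J{\left(-6 \right)} = \left(-44\right) \left(-39\right) \left(-6\right) = 1716 \left(-6\right) = -10296$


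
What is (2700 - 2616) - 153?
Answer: -69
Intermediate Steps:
(2700 - 2616) - 153 = 84 - 153 = -69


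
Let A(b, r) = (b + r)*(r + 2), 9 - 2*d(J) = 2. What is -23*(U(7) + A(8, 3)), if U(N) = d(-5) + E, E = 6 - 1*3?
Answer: -2829/2 ≈ -1414.5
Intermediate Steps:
d(J) = 7/2 (d(J) = 9/2 - 1/2*2 = 9/2 - 1 = 7/2)
E = 3 (E = 6 - 3 = 3)
A(b, r) = (2 + r)*(b + r) (A(b, r) = (b + r)*(2 + r) = (2 + r)*(b + r))
U(N) = 13/2 (U(N) = 7/2 + 3 = 13/2)
-23*(U(7) + A(8, 3)) = -23*(13/2 + (3**2 + 2*8 + 2*3 + 8*3)) = -23*(13/2 + (9 + 16 + 6 + 24)) = -23*(13/2 + 55) = -23*123/2 = -2829/2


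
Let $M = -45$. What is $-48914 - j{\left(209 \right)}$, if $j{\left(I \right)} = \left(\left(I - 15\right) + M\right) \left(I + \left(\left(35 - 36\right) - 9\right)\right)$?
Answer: $-78565$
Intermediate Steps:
$j{\left(I \right)} = \left(-60 + I\right) \left(-10 + I\right)$ ($j{\left(I \right)} = \left(\left(I - 15\right) - 45\right) \left(I + \left(\left(35 - 36\right) - 9\right)\right) = \left(\left(I - 15\right) - 45\right) \left(I - 10\right) = \left(\left(-15 + I\right) - 45\right) \left(I - 10\right) = \left(-60 + I\right) \left(-10 + I\right)$)
$-48914 - j{\left(209 \right)} = -48914 - \left(600 + 209^{2} - 14630\right) = -48914 - \left(600 + 43681 - 14630\right) = -48914 - 29651 = -78565$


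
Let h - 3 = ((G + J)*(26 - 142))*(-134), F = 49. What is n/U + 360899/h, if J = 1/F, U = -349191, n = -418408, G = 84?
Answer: 32951045639101/22346406460845 ≈ 1.4746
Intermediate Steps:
J = 1/49 ≈ 0.020408
h = 63994795/49 (h = 3 + ((84 + 1/49)*(26 - 142))*(-134) = 3 + ((4117/49)*(-116))*(-134) = 3 - 477572/49*(-134) = 3 + 63994648/49 = 63994795/49 ≈ 1.3060e+6)
n/U + 360899/h = -418408/(-349191) + 360899/(63994795/49) = -418408*(-1/349191) + 360899*(49/63994795) = 418408/349191 + 17684051/63994795 = 32951045639101/22346406460845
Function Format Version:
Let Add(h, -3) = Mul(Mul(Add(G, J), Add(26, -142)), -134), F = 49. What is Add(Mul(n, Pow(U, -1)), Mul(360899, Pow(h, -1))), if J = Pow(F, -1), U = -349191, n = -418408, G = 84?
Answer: Rational(32951045639101, 22346406460845) ≈ 1.4746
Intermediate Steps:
J = Rational(1, 49) (J = Pow(49, -1) = Rational(1, 49) ≈ 0.020408)
h = Rational(63994795, 49) (h = Add(3, Mul(Mul(Add(84, Rational(1, 49)), Add(26, -142)), -134)) = Add(3, Mul(Mul(Rational(4117, 49), -116), -134)) = Add(3, Mul(Rational(-477572, 49), -134)) = Add(3, Rational(63994648, 49)) = Rational(63994795, 49) ≈ 1.3060e+6)
Add(Mul(n, Pow(U, -1)), Mul(360899, Pow(h, -1))) = Add(Mul(-418408, Pow(-349191, -1)), Mul(360899, Pow(Rational(63994795, 49), -1))) = Add(Mul(-418408, Rational(-1, 349191)), Mul(360899, Rational(49, 63994795))) = Add(Rational(418408, 349191), Rational(17684051, 63994795)) = Rational(32951045639101, 22346406460845)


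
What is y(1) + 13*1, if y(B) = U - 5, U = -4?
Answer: 4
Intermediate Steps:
y(B) = -9 (y(B) = -4 - 5 = -9)
y(1) + 13*1 = -9 + 13*1 = -9 + 13 = 4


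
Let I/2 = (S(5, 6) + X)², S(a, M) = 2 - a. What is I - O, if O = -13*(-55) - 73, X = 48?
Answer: 3408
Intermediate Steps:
O = 642 (O = 715 - 73 = 642)
I = 4050 (I = 2*((2 - 1*5) + 48)² = 2*((2 - 5) + 48)² = 2*(-3 + 48)² = 2*45² = 2*2025 = 4050)
I - O = 4050 - 1*642 = 4050 - 642 = 3408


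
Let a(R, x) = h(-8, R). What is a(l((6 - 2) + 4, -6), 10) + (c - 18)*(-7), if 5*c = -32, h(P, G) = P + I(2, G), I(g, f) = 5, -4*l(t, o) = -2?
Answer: 839/5 ≈ 167.80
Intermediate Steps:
l(t, o) = ½ (l(t, o) = -¼*(-2) = ½)
h(P, G) = 5 + P (h(P, G) = P + 5 = 5 + P)
a(R, x) = -3 (a(R, x) = 5 - 8 = -3)
c = -32/5 (c = (⅕)*(-32) = -32/5 ≈ -6.4000)
a(l((6 - 2) + 4, -6), 10) + (c - 18)*(-7) = -3 + (-32/5 - 18)*(-7) = -3 - 122/5*(-7) = -3 + 854/5 = 839/5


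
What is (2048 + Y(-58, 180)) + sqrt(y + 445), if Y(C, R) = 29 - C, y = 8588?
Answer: 2135 + sqrt(9033) ≈ 2230.0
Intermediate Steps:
(2048 + Y(-58, 180)) + sqrt(y + 445) = (2048 + (29 - 1*(-58))) + sqrt(8588 + 445) = (2048 + (29 + 58)) + sqrt(9033) = (2048 + 87) + sqrt(9033) = 2135 + sqrt(9033)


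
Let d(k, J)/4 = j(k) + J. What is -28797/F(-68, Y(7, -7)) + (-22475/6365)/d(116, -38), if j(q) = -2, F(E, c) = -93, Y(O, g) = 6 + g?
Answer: 391052733/1262816 ≈ 309.67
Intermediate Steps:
d(k, J) = -8 + 4*J (d(k, J) = 4*(-2 + J) = -8 + 4*J)
-28797/F(-68, Y(7, -7)) + (-22475/6365)/d(116, -38) = -28797/(-93) + (-22475/6365)/(-8 + 4*(-38)) = -28797*(-1/93) + (-22475*1/6365)/(-8 - 152) = 9599/31 - 4495/1273/(-160) = 9599/31 - 4495/1273*(-1/160) = 9599/31 + 899/40736 = 391052733/1262816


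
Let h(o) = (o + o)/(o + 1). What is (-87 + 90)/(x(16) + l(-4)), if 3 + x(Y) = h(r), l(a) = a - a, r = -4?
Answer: -9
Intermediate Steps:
l(a) = 0
h(o) = 2*o/(1 + o) (h(o) = (2*o)/(1 + o) = 2*o/(1 + o))
x(Y) = -⅓ (x(Y) = -3 + 2*(-4)/(1 - 4) = -3 + 2*(-4)/(-3) = -3 + 2*(-4)*(-⅓) = -3 + 8/3 = -⅓)
(-87 + 90)/(x(16) + l(-4)) = (-87 + 90)/(-⅓ + 0) = 3/(-⅓) = 3*(-3) = -9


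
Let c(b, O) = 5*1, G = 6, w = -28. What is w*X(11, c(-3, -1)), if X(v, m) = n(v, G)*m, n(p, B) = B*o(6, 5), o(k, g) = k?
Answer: -5040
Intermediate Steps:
c(b, O) = 5
n(p, B) = 6*B (n(p, B) = B*6 = 6*B)
X(v, m) = 36*m (X(v, m) = (6*6)*m = 36*m)
w*X(11, c(-3, -1)) = -1008*5 = -28*180 = -5040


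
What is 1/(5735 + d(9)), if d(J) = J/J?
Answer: 1/5736 ≈ 0.00017434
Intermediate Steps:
d(J) = 1
1/(5735 + d(9)) = 1/(5735 + 1) = 1/5736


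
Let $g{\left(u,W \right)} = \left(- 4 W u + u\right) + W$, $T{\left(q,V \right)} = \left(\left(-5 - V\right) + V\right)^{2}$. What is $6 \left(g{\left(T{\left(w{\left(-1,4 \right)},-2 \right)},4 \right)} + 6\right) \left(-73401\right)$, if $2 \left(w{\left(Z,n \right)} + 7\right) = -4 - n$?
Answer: $160748190$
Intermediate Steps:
$w{\left(Z,n \right)} = -9 - \frac{n}{2}$ ($w{\left(Z,n \right)} = -7 + \frac{-4 - n}{2} = -7 - \left(2 + \frac{n}{2}\right) = -9 - \frac{n}{2}$)
$T{\left(q,V \right)} = 25$ ($T{\left(q,V \right)} = \left(-5\right)^{2} = 25$)
$g{\left(u,W \right)} = W + u - 4 W u$ ($g{\left(u,W \right)} = \left(- 4 W u + u\right) + W = \left(u - 4 W u\right) + W = W + u - 4 W u$)
$6 \left(g{\left(T{\left(w{\left(-1,4 \right)},-2 \right)},4 \right)} + 6\right) \left(-73401\right) = 6 \left(\left(4 + 25 - 16 \cdot 25\right) + 6\right) \left(-73401\right) = 6 \left(\left(4 + 25 - 400\right) + 6\right) \left(-73401\right) = 6 \left(-371 + 6\right) \left(-73401\right) = 6 \left(-365\right) \left(-73401\right) = \left(-2190\right) \left(-73401\right) = 160748190$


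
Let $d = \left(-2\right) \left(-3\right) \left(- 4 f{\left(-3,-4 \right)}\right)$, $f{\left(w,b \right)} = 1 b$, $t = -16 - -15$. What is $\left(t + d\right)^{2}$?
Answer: $9025$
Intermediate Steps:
$t = -1$ ($t = -16 + 15 = -1$)
$f{\left(w,b \right)} = b$
$d = 96$ ($d = \left(-2\right) \left(-3\right) \left(\left(-4\right) \left(-4\right)\right) = 6 \cdot 16 = 96$)
$\left(t + d\right)^{2} = \left(-1 + 96\right)^{2} = 95^{2} = 9025$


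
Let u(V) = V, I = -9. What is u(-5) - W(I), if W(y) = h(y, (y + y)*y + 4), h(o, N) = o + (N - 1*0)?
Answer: -162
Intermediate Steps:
h(o, N) = N + o (h(o, N) = o + (N + 0) = o + N = N + o)
W(y) = 4 + y + 2*y**2 (W(y) = ((y + y)*y + 4) + y = ((2*y)*y + 4) + y = (2*y**2 + 4) + y = (4 + 2*y**2) + y = 4 + y + 2*y**2)
u(-5) - W(I) = -5 - (4 - 9 + 2*(-9)**2) = -5 - (4 - 9 + 2*81) = -5 - (4 - 9 + 162) = -5 - 1*157 = -5 - 157 = -162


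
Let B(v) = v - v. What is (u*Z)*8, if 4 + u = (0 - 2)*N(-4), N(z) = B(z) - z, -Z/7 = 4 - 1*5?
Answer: -672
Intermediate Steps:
Z = 7 (Z = -7*(4 - 1*5) = -7*(4 - 5) = -7*(-1) = 7)
B(v) = 0
N(z) = -z (N(z) = 0 - z = -z)
u = -12 (u = -4 + (0 - 2)*(-1*(-4)) = -4 - 2*4 = -4 - 8 = -12)
(u*Z)*8 = -12*7*8 = -84*8 = -672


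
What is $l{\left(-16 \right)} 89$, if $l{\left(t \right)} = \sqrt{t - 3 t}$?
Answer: $356 \sqrt{2} \approx 503.46$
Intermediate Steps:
$l{\left(t \right)} = \sqrt{2} \sqrt{- t}$ ($l{\left(t \right)} = \sqrt{- 2 t} = \sqrt{2} \sqrt{- t}$)
$l{\left(-16 \right)} 89 = \sqrt{2} \sqrt{\left(-1\right) \left(-16\right)} 89 = \sqrt{2} \sqrt{16} \cdot 89 = \sqrt{2} \cdot 4 \cdot 89 = 4 \sqrt{2} \cdot 89 = 356 \sqrt{2}$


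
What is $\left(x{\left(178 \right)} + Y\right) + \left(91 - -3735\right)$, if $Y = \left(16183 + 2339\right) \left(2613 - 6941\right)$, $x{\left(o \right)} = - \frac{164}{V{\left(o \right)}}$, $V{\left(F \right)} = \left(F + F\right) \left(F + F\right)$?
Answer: $- \frac{2539770112801}{31684} \approx -8.0159 \cdot 10^{7}$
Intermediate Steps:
$V{\left(F \right)} = 4 F^{2}$ ($V{\left(F \right)} = 2 F 2 F = 4 F^{2}$)
$x{\left(o \right)} = - \frac{41}{o^{2}}$ ($x{\left(o \right)} = - \frac{164}{4 o^{2}} = - 164 \frac{1}{4 o^{2}} = - \frac{41}{o^{2}}$)
$Y = -80163216$ ($Y = 18522 \left(-4328\right) = -80163216$)
$\left(x{\left(178 \right)} + Y\right) + \left(91 - -3735\right) = \left(- \frac{41}{31684} - 80163216\right) + \left(91 - -3735\right) = \left(\left(-41\right) \frac{1}{31684} - 80163216\right) + \left(91 + 3735\right) = \left(- \frac{41}{31684} - 80163216\right) + 3826 = - \frac{2539891335785}{31684} + 3826 = - \frac{2539770112801}{31684}$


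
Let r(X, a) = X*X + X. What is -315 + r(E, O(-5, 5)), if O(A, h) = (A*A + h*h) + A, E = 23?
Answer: 237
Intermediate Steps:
O(A, h) = A + A**2 + h**2 (O(A, h) = (A**2 + h**2) + A = A + A**2 + h**2)
r(X, a) = X + X**2 (r(X, a) = X**2 + X = X + X**2)
-315 + r(E, O(-5, 5)) = -315 + 23*(1 + 23) = -315 + 23*24 = -315 + 552 = 237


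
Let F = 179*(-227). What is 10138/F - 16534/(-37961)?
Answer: 40996772/220352759 ≈ 0.18605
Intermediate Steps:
F = -40633
10138/F - 16534/(-37961) = 10138/(-40633) - 16534/(-37961) = 10138*(-1/40633) - 16534*(-1/37961) = -10138/40633 + 2362/5423 = 40996772/220352759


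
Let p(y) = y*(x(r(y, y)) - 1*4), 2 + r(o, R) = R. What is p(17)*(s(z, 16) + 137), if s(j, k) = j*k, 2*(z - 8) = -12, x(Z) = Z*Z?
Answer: 634933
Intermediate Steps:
r(o, R) = -2 + R
x(Z) = Z²
z = 2 (z = 8 + (½)*(-12) = 8 - 6 = 2)
p(y) = y*(-4 + (-2 + y)²) (p(y) = y*((-2 + y)² - 1*4) = y*((-2 + y)² - 4) = y*(-4 + (-2 + y)²))
p(17)*(s(z, 16) + 137) = (17²*(-4 + 17))*(2*16 + 137) = (289*13)*(32 + 137) = 3757*169 = 634933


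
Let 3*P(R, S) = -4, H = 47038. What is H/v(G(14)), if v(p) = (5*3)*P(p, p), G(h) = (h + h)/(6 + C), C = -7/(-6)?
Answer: -23519/10 ≈ -2351.9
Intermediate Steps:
P(R, S) = -4/3 (P(R, S) = (⅓)*(-4) = -4/3)
C = 7/6 (C = -7*(-⅙) = 7/6 ≈ 1.1667)
G(h) = 12*h/43 (G(h) = (h + h)/(6 + 7/6) = (2*h)/(43/6) = (2*h)*(6/43) = 12*h/43)
v(p) = -20 (v(p) = (5*3)*(-4/3) = 15*(-4/3) = -20)
H/v(G(14)) = 47038/(-20) = 47038*(-1/20) = -23519/10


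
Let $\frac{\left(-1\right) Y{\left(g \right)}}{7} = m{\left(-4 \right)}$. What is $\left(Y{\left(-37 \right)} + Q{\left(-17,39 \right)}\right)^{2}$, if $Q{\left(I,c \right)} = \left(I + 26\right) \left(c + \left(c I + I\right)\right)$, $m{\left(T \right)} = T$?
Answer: $32959081$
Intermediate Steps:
$Y{\left(g \right)} = 28$ ($Y{\left(g \right)} = \left(-7\right) \left(-4\right) = 28$)
$Q{\left(I,c \right)} = \left(26 + I\right) \left(I + c + I c\right)$ ($Q{\left(I,c \right)} = \left(26 + I\right) \left(c + \left(I c + I\right)\right) = \left(26 + I\right) \left(c + \left(I + I c\right)\right) = \left(26 + I\right) \left(I + c + I c\right)$)
$\left(Y{\left(-37 \right)} + Q{\left(-17,39 \right)}\right)^{2} = \left(28 + \left(\left(-17\right)^{2} + 26 \left(-17\right) + 26 \cdot 39 + 39 \left(-17\right)^{2} + 27 \left(-17\right) 39\right)\right)^{2} = \left(28 + \left(289 - 442 + 1014 + 39 \cdot 289 - 17901\right)\right)^{2} = \left(28 + \left(289 - 442 + 1014 + 11271 - 17901\right)\right)^{2} = \left(28 - 5769\right)^{2} = \left(-5741\right)^{2} = 32959081$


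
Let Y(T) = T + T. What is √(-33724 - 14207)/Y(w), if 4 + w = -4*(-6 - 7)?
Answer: I*√47931/96 ≈ 2.2805*I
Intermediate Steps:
w = 48 (w = -4 - 4*(-6 - 7) = -4 - 4*(-13) = -4 + 52 = 48)
Y(T) = 2*T
√(-33724 - 14207)/Y(w) = √(-33724 - 14207)/((2*48)) = √(-47931)/96 = (I*√47931)*(1/96) = I*√47931/96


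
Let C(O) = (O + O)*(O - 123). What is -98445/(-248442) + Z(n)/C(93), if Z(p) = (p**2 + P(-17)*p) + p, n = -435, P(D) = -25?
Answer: -181688329/5134468 ≈ -35.386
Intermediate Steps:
C(O) = 2*O*(-123 + O) (C(O) = (2*O)*(-123 + O) = 2*O*(-123 + O))
Z(p) = p**2 - 24*p (Z(p) = (p**2 - 25*p) + p = p**2 - 24*p)
-98445/(-248442) + Z(n)/C(93) = -98445/(-248442) + (-435*(-24 - 435))/((2*93*(-123 + 93))) = -98445*(-1/248442) + (-435*(-459))/((2*93*(-30))) = 32815/82814 + 199665/(-5580) = 32815/82814 + 199665*(-1/5580) = 32815/82814 - 4437/124 = -181688329/5134468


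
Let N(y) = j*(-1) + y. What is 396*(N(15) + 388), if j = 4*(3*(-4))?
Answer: 178596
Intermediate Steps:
j = -48 (j = 4*(-12) = -48)
N(y) = 48 + y (N(y) = -48*(-1) + y = 48 + y)
396*(N(15) + 388) = 396*((48 + 15) + 388) = 396*(63 + 388) = 396*451 = 178596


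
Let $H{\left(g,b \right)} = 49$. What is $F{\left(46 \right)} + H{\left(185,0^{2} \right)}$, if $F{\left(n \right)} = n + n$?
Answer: $141$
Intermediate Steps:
$F{\left(n \right)} = 2 n$
$F{\left(46 \right)} + H{\left(185,0^{2} \right)} = 2 \cdot 46 + 49 = 92 + 49 = 141$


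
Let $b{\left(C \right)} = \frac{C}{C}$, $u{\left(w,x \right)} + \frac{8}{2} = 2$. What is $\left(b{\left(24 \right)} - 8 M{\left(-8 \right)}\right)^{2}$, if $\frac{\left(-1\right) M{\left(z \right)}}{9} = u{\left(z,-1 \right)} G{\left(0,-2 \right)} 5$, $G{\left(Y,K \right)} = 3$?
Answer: $4661281$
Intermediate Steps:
$u{\left(w,x \right)} = -2$ ($u{\left(w,x \right)} = -4 + 2 = -2$)
$b{\left(C \right)} = 1$
$M{\left(z \right)} = 270$ ($M{\left(z \right)} = - 9 \left(-2\right) 3 \cdot 5 = - 9 \left(\left(-6\right) 5\right) = \left(-9\right) \left(-30\right) = 270$)
$\left(b{\left(24 \right)} - 8 M{\left(-8 \right)}\right)^{2} = \left(1 - 2160\right)^{2} = \left(-2159\right)^{2} = 4661281$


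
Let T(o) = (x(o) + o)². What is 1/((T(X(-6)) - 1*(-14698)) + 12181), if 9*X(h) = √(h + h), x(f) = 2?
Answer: 19597599/526839352297 - 648*I*√3/526839352297 ≈ 3.7198e-5 - 2.1304e-9*I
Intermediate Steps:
X(h) = √2*√h/9 (X(h) = √(h + h)/9 = √(2*h)/9 = (√2*√h)/9 = √2*√h/9)
T(o) = (2 + o)²
1/((T(X(-6)) - 1*(-14698)) + 12181) = 1/(((2 + √2*√(-6)/9)² - 1*(-14698)) + 12181) = 1/(((2 + √2*(I*√6)/9)² + 14698) + 12181) = 1/(((2 + 2*I*√3/9)² + 14698) + 12181) = 1/((14698 + (2 + 2*I*√3/9)²) + 12181) = 1/(26879 + (2 + 2*I*√3/9)²)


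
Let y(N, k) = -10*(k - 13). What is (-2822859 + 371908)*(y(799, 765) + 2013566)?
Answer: -4916720449746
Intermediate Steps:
y(N, k) = 130 - 10*k (y(N, k) = -10*(-13 + k) = 130 - 10*k)
(-2822859 + 371908)*(y(799, 765) + 2013566) = (-2822859 + 371908)*((130 - 10*765) + 2013566) = -2450951*((130 - 7650) + 2013566) = -2450951*(-7520 + 2013566) = -2450951*2006046 = -4916720449746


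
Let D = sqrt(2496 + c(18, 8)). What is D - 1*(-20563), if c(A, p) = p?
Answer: 20563 + 2*sqrt(626) ≈ 20613.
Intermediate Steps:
D = 2*sqrt(626) (D = sqrt(2496 + 8) = sqrt(2504) = 2*sqrt(626) ≈ 50.040)
D - 1*(-20563) = 2*sqrt(626) - 1*(-20563) = 2*sqrt(626) + 20563 = 20563 + 2*sqrt(626)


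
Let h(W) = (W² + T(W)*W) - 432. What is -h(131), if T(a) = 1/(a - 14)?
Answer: -1957424/117 ≈ -16730.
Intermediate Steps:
T(a) = 1/(-14 + a)
h(W) = -432 + W² + W/(-14 + W) (h(W) = (W² + W/(-14 + W)) - 432 = -432 + W² + W/(-14 + W))
-h(131) = -(131 + (-432 + 131²)*(-14 + 131))/(-14 + 131) = -(131 + (-432 + 17161)*117)/117 = -(131 + 16729*117)/117 = -(131 + 1957293)/117 = -1957424/117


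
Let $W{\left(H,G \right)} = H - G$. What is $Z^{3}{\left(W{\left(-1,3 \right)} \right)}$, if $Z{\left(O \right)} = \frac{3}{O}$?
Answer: $- \frac{27}{64} \approx -0.42188$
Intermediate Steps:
$Z^{3}{\left(W{\left(-1,3 \right)} \right)} = \left(\frac{3}{-1 - 3}\right)^{3} = \left(\frac{3}{-4}\right)^{3} = \left(3 \left(- \frac{1}{4}\right)\right)^{3} = \left(- \frac{3}{4}\right)^{3} = - \frac{27}{64}$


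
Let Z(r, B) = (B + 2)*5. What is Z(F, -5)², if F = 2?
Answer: 225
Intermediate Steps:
Z(r, B) = 10 + 5*B (Z(r, B) = (2 + B)*5 = 10 + 5*B)
Z(F, -5)² = (10 + 5*(-5))² = (10 - 25)² = (-15)² = 225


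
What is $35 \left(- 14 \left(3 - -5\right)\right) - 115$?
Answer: $-4035$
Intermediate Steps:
$35 \left(- 14 \left(3 - -5\right)\right) - 115 = 35 \left(- 14 \left(3 + 5\right)\right) - 115 = 35 \left(\left(-14\right) 8\right) - 115 = 35 \left(-112\right) - 115 = -3920 - 115 = -4035$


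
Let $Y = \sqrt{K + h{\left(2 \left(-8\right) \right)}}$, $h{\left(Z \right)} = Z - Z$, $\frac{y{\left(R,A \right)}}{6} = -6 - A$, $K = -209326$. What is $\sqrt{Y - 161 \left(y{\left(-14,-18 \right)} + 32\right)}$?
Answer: $\sqrt{-16744 + i \sqrt{209326}} \approx 1.768 + 129.41 i$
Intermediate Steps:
$y{\left(R,A \right)} = -36 - 6 A$ ($y{\left(R,A \right)} = 6 \left(-6 - A\right) = -36 - 6 A$)
$h{\left(Z \right)} = 0$
$Y = i \sqrt{209326}$ ($Y = \sqrt{-209326 + 0} = \sqrt{-209326} = i \sqrt{209326} \approx 457.52 i$)
$\sqrt{Y - 161 \left(y{\left(-14,-18 \right)} + 32\right)} = \sqrt{i \sqrt{209326} - 161 \left(\left(-36 - -108\right) + 32\right)} = \sqrt{i \sqrt{209326} - 161 \left(\left(-36 + 108\right) + 32\right)} = \sqrt{i \sqrt{209326} - 161 \left(72 + 32\right)} = \sqrt{i \sqrt{209326} - 16744} = \sqrt{-16744 + i \sqrt{209326}}$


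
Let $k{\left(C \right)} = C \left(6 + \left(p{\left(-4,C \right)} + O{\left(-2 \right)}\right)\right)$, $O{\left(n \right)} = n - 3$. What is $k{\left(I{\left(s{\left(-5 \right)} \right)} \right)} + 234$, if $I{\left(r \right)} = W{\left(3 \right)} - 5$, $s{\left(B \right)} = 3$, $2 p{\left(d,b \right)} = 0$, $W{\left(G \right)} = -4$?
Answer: $225$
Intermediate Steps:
$p{\left(d,b \right)} = 0$ ($p{\left(d,b \right)} = \frac{1}{2} \cdot 0 = 0$)
$O{\left(n \right)} = -3 + n$ ($O{\left(n \right)} = n - 3 = -3 + n$)
$I{\left(r \right)} = -9$ ($I{\left(r \right)} = -4 - 5 = -9$)
$k{\left(C \right)} = C$ ($k{\left(C \right)} = C \left(6 + \left(0 - 5\right)\right) = C \left(6 - 5\right) = C 1 = C$)
$k{\left(I{\left(s{\left(-5 \right)} \right)} \right)} + 234 = -9 + 234 = 225$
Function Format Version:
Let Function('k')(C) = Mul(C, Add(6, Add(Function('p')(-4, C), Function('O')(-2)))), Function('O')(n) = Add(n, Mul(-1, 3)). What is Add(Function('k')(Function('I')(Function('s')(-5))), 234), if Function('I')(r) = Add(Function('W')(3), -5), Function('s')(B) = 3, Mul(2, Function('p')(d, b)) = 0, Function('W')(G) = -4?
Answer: 225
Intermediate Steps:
Function('p')(d, b) = 0 (Function('p')(d, b) = Mul(Rational(1, 2), 0) = 0)
Function('O')(n) = Add(-3, n) (Function('O')(n) = Add(n, -3) = Add(-3, n))
Function('I')(r) = -9 (Function('I')(r) = Add(-4, -5) = -9)
Function('k')(C) = C (Function('k')(C) = Mul(C, Add(6, Add(0, Add(-3, -2)))) = Mul(C, Add(6, Add(0, -5))) = Mul(C, Add(6, -5)) = Mul(C, 1) = C)
Add(Function('k')(Function('I')(Function('s')(-5))), 234) = Add(-9, 234) = 225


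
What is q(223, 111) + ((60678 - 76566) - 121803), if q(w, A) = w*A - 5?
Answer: -112943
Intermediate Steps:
q(w, A) = -5 + A*w (q(w, A) = A*w - 5 = -5 + A*w)
q(223, 111) + ((60678 - 76566) - 121803) = (-5 + 111*223) + ((60678 - 76566) - 121803) = (-5 + 24753) + (-15888 - 121803) = 24748 - 137691 = -112943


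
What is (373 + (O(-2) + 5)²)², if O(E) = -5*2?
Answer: 158404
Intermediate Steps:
O(E) = -10
(373 + (O(-2) + 5)²)² = (373 + (-10 + 5)²)² = (373 + (-5)²)² = (373 + 25)² = 398² = 158404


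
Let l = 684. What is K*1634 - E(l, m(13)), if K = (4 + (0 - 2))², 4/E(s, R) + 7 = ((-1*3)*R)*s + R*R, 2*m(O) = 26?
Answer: 86647754/13257 ≈ 6536.0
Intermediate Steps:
m(O) = 13 (m(O) = (½)*26 = 13)
E(s, R) = 4/(-7 + R² - 3*R*s) (E(s, R) = 4/(-7 + (((-1*3)*R)*s + R*R)) = 4/(-7 + ((-3*R)*s + R²)) = 4/(-7 + (-3*R*s + R²)) = 4/(-7 + (R² - 3*R*s)) = 4/(-7 + R² - 3*R*s))
K = 4 (K = (4 - 2)² = 2² = 4)
K*1634 - E(l, m(13)) = 4*1634 - (-4)/(7 - 1*13² + 3*13*684) = 6536 - (-4)/(7 - 1*169 + 26676) = 6536 - (-4)/(7 - 169 + 26676) = 6536 - (-4)/26514 = 6536 - 1*(-2/13257) = 6536 + 2/13257 = 86647754/13257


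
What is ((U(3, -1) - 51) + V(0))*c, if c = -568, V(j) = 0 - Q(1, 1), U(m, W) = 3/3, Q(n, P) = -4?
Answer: 26128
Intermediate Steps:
U(m, W) = 1 (U(m, W) = 3*(1/3) = 1)
V(j) = 4 (V(j) = 0 - 1*(-4) = 0 + 4 = 4)
((U(3, -1) - 51) + V(0))*c = ((1 - 51) + 4)*(-568) = (-50 + 4)*(-568) = -46*(-568) = 26128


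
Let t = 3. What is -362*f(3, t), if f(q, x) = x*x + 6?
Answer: -5430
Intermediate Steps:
f(q, x) = 6 + x² (f(q, x) = x² + 6 = 6 + x²)
-362*f(3, t) = -362*(6 + 3²) = -362*(6 + 9) = -362*15 = -5430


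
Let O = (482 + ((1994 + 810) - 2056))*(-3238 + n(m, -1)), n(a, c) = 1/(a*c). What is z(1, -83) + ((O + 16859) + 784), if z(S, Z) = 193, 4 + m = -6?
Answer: -3964781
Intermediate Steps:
m = -10 (m = -4 - 6 = -10)
n(a, c) = 1/(a*c)
O = -3982617 (O = (482 + ((1994 + 810) - 2056))*(-3238 + 1/(-10*(-1))) = (482 + (2804 - 2056))*(-3238 - ⅒*(-1)) = (482 + 748)*(-3238 + ⅒) = 1230*(-32379/10) = -3982617)
z(1, -83) + ((O + 16859) + 784) = 193 + ((-3982617 + 16859) + 784) = 193 + (-3965758 + 784) = 193 - 3964974 = -3964781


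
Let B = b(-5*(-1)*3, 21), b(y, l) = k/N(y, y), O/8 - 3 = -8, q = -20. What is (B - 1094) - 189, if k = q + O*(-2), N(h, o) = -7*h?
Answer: -8985/7 ≈ -1283.6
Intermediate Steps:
O = -40 (O = 24 + 8*(-8) = 24 - 64 = -40)
k = 60 (k = -20 - 40*(-2) = -20 + 80 = 60)
b(y, l) = -60/(7*y) (b(y, l) = 60/((-7*y)) = 60*(-1/(7*y)) = -60/(7*y))
B = -4/7 (B = -60/(7*(-5*(-1)*3)) = -60/(7*(5*3)) = -60/7/15 = -60/7*1/15 = -4/7 ≈ -0.57143)
(B - 1094) - 189 = (-4/7 - 1094) - 189 = -7662/7 - 189 = -8985/7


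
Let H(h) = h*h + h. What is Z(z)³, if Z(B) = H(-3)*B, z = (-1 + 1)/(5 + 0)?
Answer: 0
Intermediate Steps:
z = 0 (z = 0/5 = 0*(⅕) = 0)
H(h) = h + h² (H(h) = h² + h = h + h²)
Z(B) = 6*B (Z(B) = (-3*(1 - 3))*B = (-3*(-2))*B = 6*B)
Z(z)³ = (6*0)³ = 0³ = 0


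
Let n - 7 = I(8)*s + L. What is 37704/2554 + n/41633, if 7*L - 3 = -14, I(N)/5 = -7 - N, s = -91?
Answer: 5555114413/372157387 ≈ 14.927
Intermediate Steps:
I(N) = -35 - 5*N (I(N) = 5*(-7 - N) = -35 - 5*N)
L = -11/7 (L = 3/7 + (⅐)*(-14) = 3/7 - 2 = -11/7 ≈ -1.5714)
n = 47813/7 (n = 7 + ((-35 - 5*8)*(-91) - 11/7) = 7 + ((-35 - 40)*(-91) - 11/7) = 7 + (-75*(-91) - 11/7) = 7 + (6825 - 11/7) = 7 + 47764/7 = 47813/7 ≈ 6830.4)
37704/2554 + n/41633 = 37704/2554 + (47813/7)/41633 = 37704*(1/2554) + (47813/7)*(1/41633) = 18852/1277 + 47813/291431 = 5555114413/372157387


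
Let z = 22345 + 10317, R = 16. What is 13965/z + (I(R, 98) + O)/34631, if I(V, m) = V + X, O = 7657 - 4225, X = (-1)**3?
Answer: 85172547/161588246 ≈ 0.52710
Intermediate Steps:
X = -1
z = 32662
O = 3432
I(V, m) = -1 + V (I(V, m) = V - 1 = -1 + V)
13965/z + (I(R, 98) + O)/34631 = 13965/32662 + ((-1 + 16) + 3432)/34631 = 13965*(1/32662) + (15 + 3432)*(1/34631) = 1995/4666 + 3447*(1/34631) = 1995/4666 + 3447/34631 = 85172547/161588246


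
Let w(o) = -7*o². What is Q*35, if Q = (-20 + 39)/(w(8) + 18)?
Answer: -133/86 ≈ -1.5465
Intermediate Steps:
Q = -19/430 (Q = (-20 + 39)/(-7*8² + 18) = 19/(-7*64 + 18) = 19/(-448 + 18) = 19/(-430) = 19*(-1/430) = -19/430 ≈ -0.044186)
Q*35 = -19/430*35 = -133/86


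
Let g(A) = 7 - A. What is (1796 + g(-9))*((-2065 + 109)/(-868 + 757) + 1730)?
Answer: 117167544/37 ≈ 3.1667e+6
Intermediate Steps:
(1796 + g(-9))*((-2065 + 109)/(-868 + 757) + 1730) = (1796 + (7 - 1*(-9)))*((-2065 + 109)/(-868 + 757) + 1730) = (1796 + (7 + 9))*(-1956/(-111) + 1730) = (1796 + 16)*(-1956*(-1/111) + 1730) = 1812*(652/37 + 1730) = 1812*(64662/37) = 117167544/37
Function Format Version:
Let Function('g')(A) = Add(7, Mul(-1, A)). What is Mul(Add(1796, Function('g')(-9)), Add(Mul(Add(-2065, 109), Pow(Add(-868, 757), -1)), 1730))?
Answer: Rational(117167544, 37) ≈ 3.1667e+6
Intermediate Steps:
Mul(Add(1796, Function('g')(-9)), Add(Mul(Add(-2065, 109), Pow(Add(-868, 757), -1)), 1730)) = Mul(Add(1796, Add(7, Mul(-1, -9))), Add(Mul(Add(-2065, 109), Pow(Add(-868, 757), -1)), 1730)) = Mul(Add(1796, Add(7, 9)), Add(Mul(-1956, Pow(-111, -1)), 1730)) = Mul(Add(1796, 16), Add(Mul(-1956, Rational(-1, 111)), 1730)) = Mul(1812, Add(Rational(652, 37), 1730)) = Mul(1812, Rational(64662, 37)) = Rational(117167544, 37)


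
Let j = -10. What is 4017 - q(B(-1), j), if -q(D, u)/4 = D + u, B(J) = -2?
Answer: 3969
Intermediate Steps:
q(D, u) = -4*D - 4*u (q(D, u) = -4*(D + u) = -4*D - 4*u)
4017 - q(B(-1), j) = 4017 - (-4*(-2) - 4*(-10)) = 4017 - (8 + 40) = 4017 - 1*48 = 4017 - 48 = 3969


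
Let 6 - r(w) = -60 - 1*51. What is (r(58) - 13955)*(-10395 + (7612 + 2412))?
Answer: 5133898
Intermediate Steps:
r(w) = 117 (r(w) = 6 - (-60 - 1*51) = 6 - (-60 - 51) = 6 - 1*(-111) = 6 + 111 = 117)
(r(58) - 13955)*(-10395 + (7612 + 2412)) = (117 - 13955)*(-10395 + (7612 + 2412)) = -13838*(-10395 + 10024) = -13838*(-371) = 5133898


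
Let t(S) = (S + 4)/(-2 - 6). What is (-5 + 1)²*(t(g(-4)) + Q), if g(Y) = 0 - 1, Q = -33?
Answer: -534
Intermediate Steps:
g(Y) = -1
t(S) = -½ - S/8 (t(S) = (4 + S)/(-8) = (4 + S)*(-⅛) = -½ - S/8)
(-5 + 1)²*(t(g(-4)) + Q) = (-5 + 1)²*((-½ - ⅛*(-1)) - 33) = (-4)²*((-½ + ⅛) - 33) = 16*(-3/8 - 33) = 16*(-267/8) = -534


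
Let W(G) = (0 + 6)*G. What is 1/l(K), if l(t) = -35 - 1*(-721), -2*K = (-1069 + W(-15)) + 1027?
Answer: 1/686 ≈ 0.0014577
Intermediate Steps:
W(G) = 6*G
K = 66 (K = -((-1069 + 6*(-15)) + 1027)/2 = -((-1069 - 90) + 1027)/2 = -(-1159 + 1027)/2 = -½*(-132) = 66)
l(t) = 686 (l(t) = -35 + 721 = 686)
1/l(K) = 1/686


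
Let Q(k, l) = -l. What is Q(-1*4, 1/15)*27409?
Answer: -27409/15 ≈ -1827.3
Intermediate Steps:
Q(-1*4, 1/15)*27409 = -1/15*27409 = -27409/15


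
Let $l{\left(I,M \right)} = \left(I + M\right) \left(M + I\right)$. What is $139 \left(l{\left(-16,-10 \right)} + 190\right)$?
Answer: $120374$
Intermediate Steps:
$l{\left(I,M \right)} = \left(I + M\right)^{2}$ ($l{\left(I,M \right)} = \left(I + M\right) \left(I + M\right) = \left(I + M\right)^{2}$)
$139 \left(l{\left(-16,-10 \right)} + 190\right) = 139 \left(\left(-16 - 10\right)^{2} + 190\right) = 139 \left(\left(-26\right)^{2} + 190\right) = 139 \left(676 + 190\right) = 139 \cdot 866 = 120374$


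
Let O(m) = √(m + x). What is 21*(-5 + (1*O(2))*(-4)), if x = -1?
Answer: -189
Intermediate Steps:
O(m) = √(-1 + m) (O(m) = √(m - 1) = √(-1 + m))
21*(-5 + (1*O(2))*(-4)) = 21*(-5 + (1*√(-1 + 2))*(-4)) = 21*(-5 + (1*√1)*(-4)) = 21*(-5 + (1*1)*(-4)) = 21*(-5 + 1*(-4)) = 21*(-5 - 4) = 21*(-9) = -189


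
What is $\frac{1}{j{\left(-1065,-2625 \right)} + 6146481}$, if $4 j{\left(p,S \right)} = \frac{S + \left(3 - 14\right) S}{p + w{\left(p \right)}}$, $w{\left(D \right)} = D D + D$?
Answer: $\frac{150946}{927786721901} \approx 1.6269 \cdot 10^{-7}$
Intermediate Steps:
$w{\left(D \right)} = D + D^{2}$ ($w{\left(D \right)} = D^{2} + D = D + D^{2}$)
$j{\left(p,S \right)} = - \frac{5 S}{2 \left(p + p \left(1 + p\right)\right)}$ ($j{\left(p,S \right)} = \frac{\left(S + \left(3 - 14\right) S\right) \frac{1}{p + p \left(1 + p\right)}}{4} = \frac{\left(S - 11 S\right) \frac{1}{p + p \left(1 + p\right)}}{4} = \frac{- 10 S \frac{1}{p + p \left(1 + p\right)}}{4} = \frac{\left(-10\right) S \frac{1}{p + p \left(1 + p\right)}}{4} = - \frac{5 S}{2 \left(p + p \left(1 + p\right)\right)}$)
$\frac{1}{j{\left(-1065,-2625 \right)} + 6146481} = \frac{1}{\left(- \frac{5}{2}\right) \left(-2625\right) \frac{1}{-1065} \frac{1}{2 - 1065} + 6146481} = \frac{1}{\left(- \frac{5}{2}\right) \left(-2625\right) \left(- \frac{1}{1065}\right) \frac{1}{-1063} + 6146481} = \frac{1}{\left(- \frac{5}{2}\right) \left(-2625\right) \left(- \frac{1}{1065}\right) \left(- \frac{1}{1063}\right) + 6146481} = \frac{1}{\frac{875}{150946} + 6146481} = \frac{1}{\frac{927786721901}{150946}} = \frac{150946}{927786721901}$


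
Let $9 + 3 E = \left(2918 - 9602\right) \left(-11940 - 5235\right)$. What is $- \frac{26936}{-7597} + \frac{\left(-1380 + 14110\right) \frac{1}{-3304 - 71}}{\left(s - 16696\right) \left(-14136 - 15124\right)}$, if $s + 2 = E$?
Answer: $\frac{535488250511722999}{151028520906359250} \approx 3.5456$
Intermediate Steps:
$E = 38265897$ ($E = -3 + \frac{\left(2918 - 9602\right) \left(-11940 - 5235\right)}{3} = -3 + \frac{\left(-6684\right) \left(-17175\right)}{3} = -3 + \frac{1}{3} \cdot 114797700 = -3 + 38265900 = 38265897$)
$s = 38265895$ ($s = -2 + 38265897 = 38265895$)
$- \frac{26936}{-7597} + \frac{\left(-1380 + 14110\right) \frac{1}{-3304 - 71}}{\left(s - 16696\right) \left(-14136 - 15124\right)} = - \frac{26936}{-7597} + \frac{\left(-1380 + 14110\right) \frac{1}{-3304 - 71}}{\left(38265895 - 16696\right) \left(-14136 - 15124\right)} = \left(-26936\right) \left(- \frac{1}{7597}\right) + \frac{12730 \frac{1}{-3375}}{38249199 \left(-29260\right)} = \frac{26936}{7597} + \frac{12730 \left(- \frac{1}{3375}\right)}{-1119171562740} = \frac{26936}{7597} - - \frac{67}{19880021180250} = \frac{26936}{7597} + \frac{67}{19880021180250} = \frac{535488250511722999}{151028520906359250}$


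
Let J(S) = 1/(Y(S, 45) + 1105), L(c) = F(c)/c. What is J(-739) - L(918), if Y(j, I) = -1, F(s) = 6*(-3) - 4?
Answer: 4201/168912 ≈ 0.024871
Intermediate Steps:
F(s) = -22 (F(s) = -18 - 4 = -22)
L(c) = -22/c
J(S) = 1/1104 (J(S) = 1/(-1 + 1105) = 1/1104)
J(-739) - L(918) = 1/1104 - (-22)/918 = 1/1104 - 1*(-11/459) = 1/1104 + 11/459 = 4201/168912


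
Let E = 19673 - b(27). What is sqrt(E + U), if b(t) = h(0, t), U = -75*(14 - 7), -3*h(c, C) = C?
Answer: sqrt(19157) ≈ 138.41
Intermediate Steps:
h(c, C) = -C/3
U = -525 (U = -75*7 = -525)
b(t) = -t/3
E = 19682 (E = 19673 - (-1)*27/3 = 19673 - 1*(-9) = 19673 + 9 = 19682)
sqrt(E + U) = sqrt(19682 - 525) = sqrt(19157)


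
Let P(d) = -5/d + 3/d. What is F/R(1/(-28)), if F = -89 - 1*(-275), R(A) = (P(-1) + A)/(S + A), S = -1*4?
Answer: -21018/55 ≈ -382.15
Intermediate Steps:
S = -4
P(d) = -2/d
R(A) = (2 + A)/(-4 + A) (R(A) = (-2/(-1) + A)/(-4 + A) = (-2*(-1) + A)/(-4 + A) = (2 + A)/(-4 + A))
F = 186 (F = -89 + 275 = 186)
F/R(1/(-28)) = 186/(((2 + 1/(-28))/(-4 + 1/(-28)))) = 186/(((2 - 1/28)/(-4 - 1/28))) = 186/(((55/28)/(-113/28))) = 186/((-28/113*55/28)) = 186/(-55/113) = 186*(-113/55) = -21018/55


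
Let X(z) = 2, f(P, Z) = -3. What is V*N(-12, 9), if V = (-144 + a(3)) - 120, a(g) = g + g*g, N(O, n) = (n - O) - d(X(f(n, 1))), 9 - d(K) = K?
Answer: -3528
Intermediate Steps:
d(K) = 9 - K
N(O, n) = -7 + n - O (N(O, n) = (n - O) - (9 - 1*2) = (n - O) - (9 - 2) = (n - O) - 1*7 = (n - O) - 7 = -7 + n - O)
a(g) = g + g²
V = -252 (V = (-144 + 3*(1 + 3)) - 120 = (-144 + 3*4) - 120 = (-144 + 12) - 120 = -132 - 120 = -252)
V*N(-12, 9) = -252*(-7 + 9 - 1*(-12)) = -252*(-7 + 9 + 12) = -252*14 = -3528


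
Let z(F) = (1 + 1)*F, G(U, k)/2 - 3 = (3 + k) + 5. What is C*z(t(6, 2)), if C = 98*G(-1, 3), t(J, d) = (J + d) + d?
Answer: 54880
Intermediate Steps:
t(J, d) = J + 2*d
G(U, k) = 22 + 2*k (G(U, k) = 6 + 2*((3 + k) + 5) = 6 + 2*(8 + k) = 6 + (16 + 2*k) = 22 + 2*k)
z(F) = 2*F
C = 2744 (C = 98*(22 + 2*3) = 98*(22 + 6) = 98*28 = 2744)
C*z(t(6, 2)) = 2744*(2*(6 + 2*2)) = 2744*(2*(6 + 4)) = 2744*(2*10) = 2744*20 = 54880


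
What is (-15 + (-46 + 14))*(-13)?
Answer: 611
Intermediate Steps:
(-15 + (-46 + 14))*(-13) = (-15 - 32)*(-13) = -47*(-13) = 611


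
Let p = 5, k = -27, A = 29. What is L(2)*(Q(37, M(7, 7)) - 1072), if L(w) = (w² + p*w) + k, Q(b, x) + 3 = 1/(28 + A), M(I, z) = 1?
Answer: 796562/57 ≈ 13975.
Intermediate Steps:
Q(b, x) = -170/57 (Q(b, x) = -3 + 1/(28 + 29) = -3 + 1/57 = -170/57)
L(w) = -27 + w² + 5*w (L(w) = (w² + 5*w) - 27 = -27 + w² + 5*w)
L(2)*(Q(37, M(7, 7)) - 1072) = (-27 + 2² + 5*2)*(-170/57 - 1072) = (-27 + 4 + 10)*(-61274/57) = -13*(-61274/57) = 796562/57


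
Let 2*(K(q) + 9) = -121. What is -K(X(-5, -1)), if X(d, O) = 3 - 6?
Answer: 139/2 ≈ 69.500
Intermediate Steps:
X(d, O) = -3
K(q) = -139/2 (K(q) = -9 + (½)*(-121) = -9 - 121/2 = -139/2)
-K(X(-5, -1)) = -1*(-139/2) = 139/2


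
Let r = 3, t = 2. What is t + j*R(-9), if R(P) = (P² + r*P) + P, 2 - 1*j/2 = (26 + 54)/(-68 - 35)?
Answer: 25946/103 ≈ 251.90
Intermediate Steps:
j = 572/103 (j = 4 - 2*(26 + 54)/(-68 - 35) = 4 - 160/(-103) = 4 - 160*(-1)/103 = 4 - 2*(-80/103) = 4 + 160/103 = 572/103 ≈ 5.5534)
R(P) = P² + 4*P (R(P) = (P² + 3*P) + P = P² + 4*P)
t + j*R(-9) = 2 + 572*(-9*(4 - 9))/103 = 2 + 572*(-9*(-5))/103 = 2 + (572/103)*45 = 2 + 25740/103 = 25946/103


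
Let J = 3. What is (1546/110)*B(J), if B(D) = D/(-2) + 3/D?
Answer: -773/110 ≈ -7.0273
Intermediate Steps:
B(D) = 3/D - D/2 (B(D) = D*(-½) + 3/D = -D/2 + 3/D = 3/D - D/2)
(1546/110)*B(J) = (1546/110)*(3/3 - ½*3) = (1546*(1/110))*(3*(⅓) - 3/2) = 773*(1 - 3/2)/55 = (773/55)*(-½) = -773/110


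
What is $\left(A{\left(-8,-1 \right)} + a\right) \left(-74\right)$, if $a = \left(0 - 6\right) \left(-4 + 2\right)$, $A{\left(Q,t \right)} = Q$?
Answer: $-296$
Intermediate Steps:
$a = 12$ ($a = \left(-6\right) \left(-2\right) = 12$)
$\left(A{\left(-8,-1 \right)} + a\right) \left(-74\right) = \left(-8 + 12\right) \left(-74\right) = 4 \left(-74\right) = -296$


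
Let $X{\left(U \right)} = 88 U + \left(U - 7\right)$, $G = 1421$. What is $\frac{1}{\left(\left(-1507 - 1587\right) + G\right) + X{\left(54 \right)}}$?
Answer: $\frac{1}{3126} \approx 0.0003199$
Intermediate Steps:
$X{\left(U \right)} = -7 + 89 U$ ($X{\left(U \right)} = 88 U + \left(-7 + U\right) = -7 + 89 U$)
$\frac{1}{\left(\left(-1507 - 1587\right) + G\right) + X{\left(54 \right)}} = \frac{1}{\left(\left(-1507 - 1587\right) + 1421\right) + \left(-7 + 89 \cdot 54\right)} = \frac{1}{\left(-3094 + 1421\right) + \left(-7 + 4806\right)} = \frac{1}{-1673 + 4799} = \frac{1}{3126}$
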